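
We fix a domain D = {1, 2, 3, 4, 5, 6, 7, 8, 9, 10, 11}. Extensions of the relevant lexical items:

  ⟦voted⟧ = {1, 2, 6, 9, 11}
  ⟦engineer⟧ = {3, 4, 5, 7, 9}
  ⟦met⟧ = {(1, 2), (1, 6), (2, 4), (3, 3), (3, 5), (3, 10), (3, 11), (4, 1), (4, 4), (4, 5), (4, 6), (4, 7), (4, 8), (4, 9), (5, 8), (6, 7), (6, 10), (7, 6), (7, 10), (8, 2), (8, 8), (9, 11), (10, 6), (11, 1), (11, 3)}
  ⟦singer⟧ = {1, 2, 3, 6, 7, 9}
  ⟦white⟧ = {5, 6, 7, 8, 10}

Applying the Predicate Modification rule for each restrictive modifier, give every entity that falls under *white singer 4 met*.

{6, 7}

⟦4 met⟧ = {x : ⟨4, x⟩ ∈ ⟦met⟧} = {1, 4, 5, 6, 7, 8, 9}
⟦singer⟧ = {1, 2, 3, 6, 7, 9}
… ∩ ⟦4 met⟧ = {1, 2, 3, 6, 7, 9} ∩ {1, 4, 5, 6, 7, 8, 9} = {1, 6, 7, 9}
… ∩ ⟦white⟧ = {1, 6, 7, 9} ∩ {5, 6, 7, 8, 10} = {6, 7}
So ⟦white singer 4 met⟧ = {6, 7}.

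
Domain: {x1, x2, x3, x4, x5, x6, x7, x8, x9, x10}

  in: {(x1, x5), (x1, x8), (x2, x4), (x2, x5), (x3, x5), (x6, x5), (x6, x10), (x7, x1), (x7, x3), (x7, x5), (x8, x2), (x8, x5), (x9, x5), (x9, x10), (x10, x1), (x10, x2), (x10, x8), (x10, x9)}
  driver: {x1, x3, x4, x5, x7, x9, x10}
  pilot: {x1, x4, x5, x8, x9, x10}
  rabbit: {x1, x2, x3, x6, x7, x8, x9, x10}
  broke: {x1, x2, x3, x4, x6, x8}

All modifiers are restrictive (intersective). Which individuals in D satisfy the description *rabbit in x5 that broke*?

⟦in x5⟧ = {x : ⟨x, x5⟩ ∈ ⟦in⟧} = {x1, x2, x3, x6, x7, x8, x9}
⟦that broke⟧ = ⟦broke⟧ = {x1, x2, x3, x4, x6, x8}
⟦rabbit⟧ = {x1, x2, x3, x6, x7, x8, x9, x10}
… ∩ ⟦in x5⟧ = {x1, x2, x3, x6, x7, x8, x9, x10} ∩ {x1, x2, x3, x6, x7, x8, x9} = {x1, x2, x3, x6, x7, x8, x9}
… ∩ ⟦that broke⟧ = {x1, x2, x3, x6, x7, x8, x9} ∩ {x1, x2, x3, x4, x6, x8} = {x1, x2, x3, x6, x8}
So ⟦rabbit in x5 that broke⟧ = {x1, x2, x3, x6, x8}.

{x1, x2, x3, x6, x8}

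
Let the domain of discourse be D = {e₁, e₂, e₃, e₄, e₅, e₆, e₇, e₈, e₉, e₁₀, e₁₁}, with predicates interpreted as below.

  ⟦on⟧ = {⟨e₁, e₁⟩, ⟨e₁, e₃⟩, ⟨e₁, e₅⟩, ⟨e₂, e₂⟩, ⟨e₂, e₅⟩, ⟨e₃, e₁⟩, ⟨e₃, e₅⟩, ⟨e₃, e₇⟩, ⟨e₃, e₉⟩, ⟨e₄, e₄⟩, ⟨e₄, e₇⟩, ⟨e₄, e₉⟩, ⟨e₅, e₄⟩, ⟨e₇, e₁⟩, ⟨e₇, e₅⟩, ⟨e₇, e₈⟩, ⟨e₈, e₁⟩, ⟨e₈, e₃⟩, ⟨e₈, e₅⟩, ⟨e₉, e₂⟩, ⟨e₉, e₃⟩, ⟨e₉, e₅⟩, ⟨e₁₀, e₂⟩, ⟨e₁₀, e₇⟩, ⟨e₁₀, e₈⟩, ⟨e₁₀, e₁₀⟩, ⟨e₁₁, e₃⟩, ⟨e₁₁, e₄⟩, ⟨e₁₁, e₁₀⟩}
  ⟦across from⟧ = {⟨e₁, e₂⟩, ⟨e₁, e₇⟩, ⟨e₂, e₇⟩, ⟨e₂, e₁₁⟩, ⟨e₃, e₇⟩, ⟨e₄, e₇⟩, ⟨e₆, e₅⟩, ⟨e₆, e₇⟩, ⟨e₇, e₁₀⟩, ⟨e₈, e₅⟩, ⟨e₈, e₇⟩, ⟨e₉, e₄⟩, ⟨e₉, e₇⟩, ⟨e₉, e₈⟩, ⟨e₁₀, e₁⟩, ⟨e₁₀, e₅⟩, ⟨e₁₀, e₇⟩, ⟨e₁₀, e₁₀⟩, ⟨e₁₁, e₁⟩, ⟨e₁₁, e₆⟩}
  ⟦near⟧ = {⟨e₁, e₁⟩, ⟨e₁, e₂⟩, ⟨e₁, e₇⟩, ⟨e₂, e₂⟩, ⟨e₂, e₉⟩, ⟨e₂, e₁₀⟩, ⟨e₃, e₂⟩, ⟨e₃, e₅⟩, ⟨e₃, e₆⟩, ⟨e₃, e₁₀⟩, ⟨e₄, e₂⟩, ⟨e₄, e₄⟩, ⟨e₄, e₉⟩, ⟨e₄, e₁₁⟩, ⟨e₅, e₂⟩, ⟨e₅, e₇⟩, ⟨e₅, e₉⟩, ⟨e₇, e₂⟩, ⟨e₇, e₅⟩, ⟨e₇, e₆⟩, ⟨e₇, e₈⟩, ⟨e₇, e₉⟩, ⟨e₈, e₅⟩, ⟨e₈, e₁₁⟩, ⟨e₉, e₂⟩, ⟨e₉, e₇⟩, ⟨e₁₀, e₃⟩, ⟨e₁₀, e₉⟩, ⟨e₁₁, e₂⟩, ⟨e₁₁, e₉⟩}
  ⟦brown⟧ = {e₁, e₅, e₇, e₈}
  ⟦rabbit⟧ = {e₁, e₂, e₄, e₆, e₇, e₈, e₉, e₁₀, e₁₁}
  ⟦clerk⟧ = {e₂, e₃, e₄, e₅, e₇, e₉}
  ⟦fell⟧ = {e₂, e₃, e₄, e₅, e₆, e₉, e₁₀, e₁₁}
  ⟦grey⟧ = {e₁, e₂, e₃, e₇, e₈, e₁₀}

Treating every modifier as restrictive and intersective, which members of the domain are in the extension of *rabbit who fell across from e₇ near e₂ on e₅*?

⟦who fell⟧ = ⟦fell⟧ = {e₂, e₃, e₄, e₅, e₆, e₉, e₁₀, e₁₁}
⟦across from e₇⟧ = {x : ⟨x, e₇⟩ ∈ ⟦across from⟧} = {e₁, e₂, e₃, e₄, e₆, e₈, e₉, e₁₀}
⟦near e₂⟧ = {x : ⟨x, e₂⟩ ∈ ⟦near⟧} = {e₁, e₂, e₃, e₄, e₅, e₇, e₉, e₁₁}
⟦on e₅⟧ = {x : ⟨x, e₅⟩ ∈ ⟦on⟧} = {e₁, e₂, e₃, e₇, e₈, e₉}
⟦rabbit⟧ = {e₁, e₂, e₄, e₆, e₇, e₈, e₉, e₁₀, e₁₁}
… ∩ ⟦who fell⟧ = {e₁, e₂, e₄, e₆, e₇, e₈, e₉, e₁₀, e₁₁} ∩ {e₂, e₃, e₄, e₅, e₆, e₉, e₁₀, e₁₁} = {e₂, e₄, e₆, e₉, e₁₀, e₁₁}
… ∩ ⟦across from e₇⟧ = {e₂, e₄, e₆, e₉, e₁₀, e₁₁} ∩ {e₁, e₂, e₃, e₄, e₆, e₈, e₉, e₁₀} = {e₂, e₄, e₆, e₉, e₁₀}
… ∩ ⟦near e₂⟧ = {e₂, e₄, e₆, e₉, e₁₀} ∩ {e₁, e₂, e₃, e₄, e₅, e₇, e₉, e₁₁} = {e₂, e₄, e₉}
… ∩ ⟦on e₅⟧ = {e₂, e₄, e₉} ∩ {e₁, e₂, e₃, e₇, e₈, e₉} = {e₂, e₉}
So ⟦rabbit who fell across from e₇ near e₂ on e₅⟧ = {e₂, e₉}.

{e₂, e₉}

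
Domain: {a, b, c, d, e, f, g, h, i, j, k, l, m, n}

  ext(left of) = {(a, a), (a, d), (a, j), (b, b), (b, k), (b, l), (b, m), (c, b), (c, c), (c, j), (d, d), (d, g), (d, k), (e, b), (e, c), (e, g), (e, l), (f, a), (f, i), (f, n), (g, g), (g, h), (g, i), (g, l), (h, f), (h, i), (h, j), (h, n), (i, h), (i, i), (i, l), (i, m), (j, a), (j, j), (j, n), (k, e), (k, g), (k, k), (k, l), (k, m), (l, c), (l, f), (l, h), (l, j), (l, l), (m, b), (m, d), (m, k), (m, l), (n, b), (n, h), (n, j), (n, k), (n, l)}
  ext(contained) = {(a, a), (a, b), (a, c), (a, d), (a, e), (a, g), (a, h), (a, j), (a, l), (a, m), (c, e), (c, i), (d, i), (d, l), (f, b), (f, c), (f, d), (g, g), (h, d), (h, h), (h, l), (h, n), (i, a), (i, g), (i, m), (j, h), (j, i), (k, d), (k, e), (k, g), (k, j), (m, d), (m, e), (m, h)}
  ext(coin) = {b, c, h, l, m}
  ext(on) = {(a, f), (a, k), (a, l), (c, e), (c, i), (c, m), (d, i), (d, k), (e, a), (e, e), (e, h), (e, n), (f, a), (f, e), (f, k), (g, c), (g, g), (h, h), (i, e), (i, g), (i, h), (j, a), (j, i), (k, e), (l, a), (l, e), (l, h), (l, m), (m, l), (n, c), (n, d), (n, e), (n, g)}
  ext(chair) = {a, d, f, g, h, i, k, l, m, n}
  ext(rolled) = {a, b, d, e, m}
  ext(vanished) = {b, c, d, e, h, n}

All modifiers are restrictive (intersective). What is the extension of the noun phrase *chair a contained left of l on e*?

⟦a contained⟧ = {x : ⟨a, x⟩ ∈ ⟦contained⟧} = {a, b, c, d, e, g, h, j, l, m}
⟦left of l⟧ = {x : ⟨x, l⟩ ∈ ⟦left of⟧} = {b, e, g, i, k, l, m, n}
⟦on e⟧ = {x : ⟨x, e⟩ ∈ ⟦on⟧} = {c, e, f, i, k, l, n}
⟦chair⟧ = {a, d, f, g, h, i, k, l, m, n}
… ∩ ⟦a contained⟧ = {a, d, f, g, h, i, k, l, m, n} ∩ {a, b, c, d, e, g, h, j, l, m} = {a, d, g, h, l, m}
… ∩ ⟦left of l⟧ = {a, d, g, h, l, m} ∩ {b, e, g, i, k, l, m, n} = {g, l, m}
… ∩ ⟦on e⟧ = {g, l, m} ∩ {c, e, f, i, k, l, n} = {l}
So ⟦chair a contained left of l on e⟧ = {l}.

{l}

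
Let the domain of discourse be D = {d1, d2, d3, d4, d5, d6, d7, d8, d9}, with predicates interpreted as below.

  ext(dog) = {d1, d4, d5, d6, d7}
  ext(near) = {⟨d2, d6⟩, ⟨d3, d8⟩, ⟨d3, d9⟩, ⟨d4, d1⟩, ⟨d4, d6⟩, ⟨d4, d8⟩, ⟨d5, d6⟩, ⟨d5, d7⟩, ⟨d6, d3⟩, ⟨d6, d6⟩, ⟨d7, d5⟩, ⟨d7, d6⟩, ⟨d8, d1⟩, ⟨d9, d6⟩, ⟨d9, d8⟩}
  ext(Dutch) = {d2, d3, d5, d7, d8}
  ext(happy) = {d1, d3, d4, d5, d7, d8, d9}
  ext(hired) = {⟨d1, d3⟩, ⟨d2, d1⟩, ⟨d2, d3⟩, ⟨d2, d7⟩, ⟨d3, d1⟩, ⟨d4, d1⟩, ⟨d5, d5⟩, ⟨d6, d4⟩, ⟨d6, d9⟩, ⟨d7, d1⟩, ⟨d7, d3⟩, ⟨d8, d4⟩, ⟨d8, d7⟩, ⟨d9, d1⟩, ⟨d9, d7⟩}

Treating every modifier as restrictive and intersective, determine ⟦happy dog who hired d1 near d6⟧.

⟦who hired d1⟧ = {x : ⟨x, d1⟩ ∈ ⟦hired⟧} = {d2, d3, d4, d7, d9}
⟦near d6⟧ = {x : ⟨x, d6⟩ ∈ ⟦near⟧} = {d2, d4, d5, d6, d7, d9}
⟦dog⟧ = {d1, d4, d5, d6, d7}
… ∩ ⟦who hired d1⟧ = {d1, d4, d5, d6, d7} ∩ {d2, d3, d4, d7, d9} = {d4, d7}
… ∩ ⟦near d6⟧ = {d4, d7} ∩ {d2, d4, d5, d6, d7, d9} = {d4, d7}
… ∩ ⟦happy⟧ = {d4, d7} ∩ {d1, d3, d4, d5, d7, d8, d9} = {d4, d7}
So ⟦happy dog who hired d1 near d6⟧ = {d4, d7}.

{d4, d7}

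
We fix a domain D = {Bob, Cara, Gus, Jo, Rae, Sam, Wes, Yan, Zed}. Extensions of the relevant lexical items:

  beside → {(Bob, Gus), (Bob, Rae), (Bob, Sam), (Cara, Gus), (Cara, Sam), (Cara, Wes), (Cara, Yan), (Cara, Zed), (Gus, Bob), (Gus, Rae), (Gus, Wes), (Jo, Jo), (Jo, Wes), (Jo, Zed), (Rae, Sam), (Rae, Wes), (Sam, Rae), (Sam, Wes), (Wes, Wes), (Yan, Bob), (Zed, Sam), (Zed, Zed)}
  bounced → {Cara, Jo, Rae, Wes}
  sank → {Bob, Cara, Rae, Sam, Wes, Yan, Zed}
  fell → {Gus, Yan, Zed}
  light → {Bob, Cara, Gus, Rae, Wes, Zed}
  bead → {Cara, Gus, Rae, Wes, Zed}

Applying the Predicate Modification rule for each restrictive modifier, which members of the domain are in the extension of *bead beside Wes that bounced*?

⟦beside Wes⟧ = {x : ⟨x, Wes⟩ ∈ ⟦beside⟧} = {Cara, Gus, Jo, Rae, Sam, Wes}
⟦that bounced⟧ = ⟦bounced⟧ = {Cara, Jo, Rae, Wes}
⟦bead⟧ = {Cara, Gus, Rae, Wes, Zed}
… ∩ ⟦beside Wes⟧ = {Cara, Gus, Rae, Wes, Zed} ∩ {Cara, Gus, Jo, Rae, Sam, Wes} = {Cara, Gus, Rae, Wes}
… ∩ ⟦that bounced⟧ = {Cara, Gus, Rae, Wes} ∩ {Cara, Jo, Rae, Wes} = {Cara, Rae, Wes}
So ⟦bead beside Wes that bounced⟧ = {Cara, Rae, Wes}.

{Cara, Rae, Wes}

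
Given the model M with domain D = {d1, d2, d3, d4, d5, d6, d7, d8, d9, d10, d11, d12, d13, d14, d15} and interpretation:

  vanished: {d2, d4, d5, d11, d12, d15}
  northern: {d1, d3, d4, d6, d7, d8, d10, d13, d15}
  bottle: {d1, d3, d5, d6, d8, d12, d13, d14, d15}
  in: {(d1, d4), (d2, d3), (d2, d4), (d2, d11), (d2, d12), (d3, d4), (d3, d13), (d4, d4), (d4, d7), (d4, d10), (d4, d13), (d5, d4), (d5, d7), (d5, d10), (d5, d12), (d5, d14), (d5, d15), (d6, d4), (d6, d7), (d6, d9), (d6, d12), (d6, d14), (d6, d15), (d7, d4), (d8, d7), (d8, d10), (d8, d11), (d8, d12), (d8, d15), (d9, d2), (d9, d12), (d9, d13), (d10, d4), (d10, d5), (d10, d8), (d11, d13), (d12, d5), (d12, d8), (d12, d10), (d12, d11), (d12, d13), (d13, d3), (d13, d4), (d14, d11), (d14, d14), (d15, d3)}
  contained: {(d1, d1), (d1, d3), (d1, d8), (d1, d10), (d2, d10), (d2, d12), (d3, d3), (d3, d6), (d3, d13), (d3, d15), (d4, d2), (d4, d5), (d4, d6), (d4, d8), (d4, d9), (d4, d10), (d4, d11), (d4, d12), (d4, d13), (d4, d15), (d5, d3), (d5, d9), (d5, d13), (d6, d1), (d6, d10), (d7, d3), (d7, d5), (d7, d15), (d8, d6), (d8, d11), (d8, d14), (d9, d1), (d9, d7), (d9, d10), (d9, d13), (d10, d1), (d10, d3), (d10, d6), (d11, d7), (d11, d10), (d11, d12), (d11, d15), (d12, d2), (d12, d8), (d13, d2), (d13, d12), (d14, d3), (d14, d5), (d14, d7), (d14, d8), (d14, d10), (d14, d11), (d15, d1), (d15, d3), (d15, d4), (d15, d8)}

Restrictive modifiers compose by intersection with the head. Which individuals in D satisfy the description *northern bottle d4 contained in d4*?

{d6, d13}

⟦d4 contained⟧ = {x : ⟨d4, x⟩ ∈ ⟦contained⟧} = {d2, d5, d6, d8, d9, d10, d11, d12, d13, d15}
⟦in d4⟧ = {x : ⟨x, d4⟩ ∈ ⟦in⟧} = {d1, d2, d3, d4, d5, d6, d7, d10, d13}
⟦bottle⟧ = {d1, d3, d5, d6, d8, d12, d13, d14, d15}
… ∩ ⟦d4 contained⟧ = {d1, d3, d5, d6, d8, d12, d13, d14, d15} ∩ {d2, d5, d6, d8, d9, d10, d11, d12, d13, d15} = {d5, d6, d8, d12, d13, d15}
… ∩ ⟦in d4⟧ = {d5, d6, d8, d12, d13, d15} ∩ {d1, d2, d3, d4, d5, d6, d7, d10, d13} = {d5, d6, d13}
… ∩ ⟦northern⟧ = {d5, d6, d13} ∩ {d1, d3, d4, d6, d7, d8, d10, d13, d15} = {d6, d13}
So ⟦northern bottle d4 contained in d4⟧ = {d6, d13}.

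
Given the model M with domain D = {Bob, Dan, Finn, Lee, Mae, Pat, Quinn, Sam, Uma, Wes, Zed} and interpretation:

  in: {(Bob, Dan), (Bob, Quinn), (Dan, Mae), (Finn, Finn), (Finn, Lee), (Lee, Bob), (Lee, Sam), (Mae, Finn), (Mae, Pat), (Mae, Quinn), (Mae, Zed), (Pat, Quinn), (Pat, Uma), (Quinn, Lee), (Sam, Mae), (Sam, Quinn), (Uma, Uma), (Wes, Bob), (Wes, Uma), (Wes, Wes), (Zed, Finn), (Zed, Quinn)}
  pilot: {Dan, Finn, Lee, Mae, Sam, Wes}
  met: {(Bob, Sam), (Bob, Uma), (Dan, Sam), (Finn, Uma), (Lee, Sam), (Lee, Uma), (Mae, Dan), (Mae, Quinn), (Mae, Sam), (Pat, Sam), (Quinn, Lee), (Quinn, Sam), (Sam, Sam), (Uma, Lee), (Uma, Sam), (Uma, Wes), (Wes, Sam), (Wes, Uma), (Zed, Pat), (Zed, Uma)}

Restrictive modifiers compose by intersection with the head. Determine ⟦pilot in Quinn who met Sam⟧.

{Mae, Sam}

⟦in Quinn⟧ = {x : ⟨x, Quinn⟩ ∈ ⟦in⟧} = {Bob, Mae, Pat, Sam, Zed}
⟦who met Sam⟧ = {x : ⟨x, Sam⟩ ∈ ⟦met⟧} = {Bob, Dan, Lee, Mae, Pat, Quinn, Sam, Uma, Wes}
⟦pilot⟧ = {Dan, Finn, Lee, Mae, Sam, Wes}
… ∩ ⟦in Quinn⟧ = {Dan, Finn, Lee, Mae, Sam, Wes} ∩ {Bob, Mae, Pat, Sam, Zed} = {Mae, Sam}
… ∩ ⟦who met Sam⟧ = {Mae, Sam} ∩ {Bob, Dan, Lee, Mae, Pat, Quinn, Sam, Uma, Wes} = {Mae, Sam}
So ⟦pilot in Quinn who met Sam⟧ = {Mae, Sam}.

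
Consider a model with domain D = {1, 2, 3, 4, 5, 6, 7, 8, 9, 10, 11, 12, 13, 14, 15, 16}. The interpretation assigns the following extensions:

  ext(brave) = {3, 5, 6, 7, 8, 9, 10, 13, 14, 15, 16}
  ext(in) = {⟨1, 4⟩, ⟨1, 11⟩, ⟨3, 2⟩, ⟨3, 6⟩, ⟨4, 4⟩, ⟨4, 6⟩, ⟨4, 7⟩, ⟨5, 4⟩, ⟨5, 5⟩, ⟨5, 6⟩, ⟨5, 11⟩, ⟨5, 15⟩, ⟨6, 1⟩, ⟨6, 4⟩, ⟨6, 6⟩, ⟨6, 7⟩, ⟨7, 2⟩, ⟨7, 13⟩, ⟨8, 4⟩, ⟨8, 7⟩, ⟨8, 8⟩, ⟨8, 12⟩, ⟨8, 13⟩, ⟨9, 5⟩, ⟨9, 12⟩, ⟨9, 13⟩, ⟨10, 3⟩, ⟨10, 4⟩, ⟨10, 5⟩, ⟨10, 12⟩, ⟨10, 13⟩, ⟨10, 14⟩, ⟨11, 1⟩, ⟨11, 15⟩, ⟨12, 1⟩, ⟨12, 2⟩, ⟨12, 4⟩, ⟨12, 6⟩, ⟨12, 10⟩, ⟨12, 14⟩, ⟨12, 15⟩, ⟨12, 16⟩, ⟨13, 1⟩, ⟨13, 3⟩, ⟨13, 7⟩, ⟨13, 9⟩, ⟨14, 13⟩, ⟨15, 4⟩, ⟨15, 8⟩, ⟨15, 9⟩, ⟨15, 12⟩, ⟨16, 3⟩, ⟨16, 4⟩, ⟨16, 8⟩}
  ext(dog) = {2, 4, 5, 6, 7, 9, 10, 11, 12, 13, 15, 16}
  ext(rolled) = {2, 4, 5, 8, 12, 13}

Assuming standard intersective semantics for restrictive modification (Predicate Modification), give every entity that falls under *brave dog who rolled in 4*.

⟦who rolled⟧ = ⟦rolled⟧ = {2, 4, 5, 8, 12, 13}
⟦in 4⟧ = {x : ⟨x, 4⟩ ∈ ⟦in⟧} = {1, 4, 5, 6, 8, 10, 12, 15, 16}
⟦dog⟧ = {2, 4, 5, 6, 7, 9, 10, 11, 12, 13, 15, 16}
… ∩ ⟦who rolled⟧ = {2, 4, 5, 6, 7, 9, 10, 11, 12, 13, 15, 16} ∩ {2, 4, 5, 8, 12, 13} = {2, 4, 5, 12, 13}
… ∩ ⟦in 4⟧ = {2, 4, 5, 12, 13} ∩ {1, 4, 5, 6, 8, 10, 12, 15, 16} = {4, 5, 12}
… ∩ ⟦brave⟧ = {4, 5, 12} ∩ {3, 5, 6, 7, 8, 9, 10, 13, 14, 15, 16} = {5}
So ⟦brave dog who rolled in 4⟧ = {5}.

{5}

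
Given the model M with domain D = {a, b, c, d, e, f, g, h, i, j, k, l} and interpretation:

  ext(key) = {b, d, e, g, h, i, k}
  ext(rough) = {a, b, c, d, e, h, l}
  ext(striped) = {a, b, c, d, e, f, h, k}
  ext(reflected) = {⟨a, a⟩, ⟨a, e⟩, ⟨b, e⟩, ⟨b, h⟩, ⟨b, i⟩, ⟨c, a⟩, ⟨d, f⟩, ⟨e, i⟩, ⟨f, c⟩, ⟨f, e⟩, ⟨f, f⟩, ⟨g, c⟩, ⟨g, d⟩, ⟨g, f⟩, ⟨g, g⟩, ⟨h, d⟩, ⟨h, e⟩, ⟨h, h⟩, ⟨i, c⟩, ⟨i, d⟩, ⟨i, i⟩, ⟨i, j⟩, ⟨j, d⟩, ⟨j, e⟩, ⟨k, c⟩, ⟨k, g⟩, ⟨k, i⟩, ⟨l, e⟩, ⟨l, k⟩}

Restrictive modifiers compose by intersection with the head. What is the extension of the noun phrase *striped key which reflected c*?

{k}

⟦which reflected c⟧ = {x : ⟨x, c⟩ ∈ ⟦reflected⟧} = {f, g, i, k}
⟦key⟧ = {b, d, e, g, h, i, k}
… ∩ ⟦which reflected c⟧ = {b, d, e, g, h, i, k} ∩ {f, g, i, k} = {g, i, k}
… ∩ ⟦striped⟧ = {g, i, k} ∩ {a, b, c, d, e, f, h, k} = {k}
So ⟦striped key which reflected c⟧ = {k}.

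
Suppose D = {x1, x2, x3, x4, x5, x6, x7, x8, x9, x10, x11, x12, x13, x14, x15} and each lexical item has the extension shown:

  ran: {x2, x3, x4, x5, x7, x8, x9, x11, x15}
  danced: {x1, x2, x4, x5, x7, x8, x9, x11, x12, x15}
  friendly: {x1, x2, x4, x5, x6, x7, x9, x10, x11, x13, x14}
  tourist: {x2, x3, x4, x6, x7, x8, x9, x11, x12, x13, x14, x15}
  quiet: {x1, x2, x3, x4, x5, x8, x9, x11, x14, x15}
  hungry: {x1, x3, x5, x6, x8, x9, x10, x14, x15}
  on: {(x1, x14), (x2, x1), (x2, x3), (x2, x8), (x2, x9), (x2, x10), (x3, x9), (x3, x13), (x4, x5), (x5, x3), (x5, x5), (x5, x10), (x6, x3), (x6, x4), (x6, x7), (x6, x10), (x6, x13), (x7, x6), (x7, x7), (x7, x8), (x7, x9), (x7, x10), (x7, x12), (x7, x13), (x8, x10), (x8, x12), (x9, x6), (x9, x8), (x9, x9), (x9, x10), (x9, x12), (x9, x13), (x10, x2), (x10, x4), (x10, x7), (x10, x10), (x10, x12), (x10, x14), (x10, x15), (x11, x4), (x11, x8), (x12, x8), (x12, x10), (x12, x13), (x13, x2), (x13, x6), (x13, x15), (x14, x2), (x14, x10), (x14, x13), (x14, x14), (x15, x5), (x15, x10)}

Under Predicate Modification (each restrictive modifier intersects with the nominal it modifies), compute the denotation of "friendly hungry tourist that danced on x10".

{x9}

⟦that danced⟧ = ⟦danced⟧ = {x1, x2, x4, x5, x7, x8, x9, x11, x12, x15}
⟦on x10⟧ = {x : ⟨x, x10⟩ ∈ ⟦on⟧} = {x2, x5, x6, x7, x8, x9, x10, x12, x14, x15}
⟦tourist⟧ = {x2, x3, x4, x6, x7, x8, x9, x11, x12, x13, x14, x15}
… ∩ ⟦that danced⟧ = {x2, x3, x4, x6, x7, x8, x9, x11, x12, x13, x14, x15} ∩ {x1, x2, x4, x5, x7, x8, x9, x11, x12, x15} = {x2, x4, x7, x8, x9, x11, x12, x15}
… ∩ ⟦on x10⟧ = {x2, x4, x7, x8, x9, x11, x12, x15} ∩ {x2, x5, x6, x7, x8, x9, x10, x12, x14, x15} = {x2, x7, x8, x9, x12, x15}
… ∩ ⟦friendly⟧ = {x2, x7, x8, x9, x12, x15} ∩ {x1, x2, x4, x5, x6, x7, x9, x10, x11, x13, x14} = {x2, x7, x9}
… ∩ ⟦hungry⟧ = {x2, x7, x9} ∩ {x1, x3, x5, x6, x8, x9, x10, x14, x15} = {x9}
So ⟦friendly hungry tourist that danced on x10⟧ = {x9}.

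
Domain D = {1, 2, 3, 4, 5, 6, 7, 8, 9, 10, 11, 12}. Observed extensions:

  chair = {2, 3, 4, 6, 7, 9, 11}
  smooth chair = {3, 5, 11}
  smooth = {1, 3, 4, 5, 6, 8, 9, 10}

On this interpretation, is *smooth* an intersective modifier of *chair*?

⟦smooth⟧ ∩ ⟦chair⟧ = {1, 3, 4, 5, 6, 8, 9, 10} ∩ {2, 3, 4, 6, 7, 9, 11} = {3, 4, 6, 9}
Observed ⟦smooth chair⟧ = {3, 5, 11}.
These differ, so the modifier is not intersective in this model.

no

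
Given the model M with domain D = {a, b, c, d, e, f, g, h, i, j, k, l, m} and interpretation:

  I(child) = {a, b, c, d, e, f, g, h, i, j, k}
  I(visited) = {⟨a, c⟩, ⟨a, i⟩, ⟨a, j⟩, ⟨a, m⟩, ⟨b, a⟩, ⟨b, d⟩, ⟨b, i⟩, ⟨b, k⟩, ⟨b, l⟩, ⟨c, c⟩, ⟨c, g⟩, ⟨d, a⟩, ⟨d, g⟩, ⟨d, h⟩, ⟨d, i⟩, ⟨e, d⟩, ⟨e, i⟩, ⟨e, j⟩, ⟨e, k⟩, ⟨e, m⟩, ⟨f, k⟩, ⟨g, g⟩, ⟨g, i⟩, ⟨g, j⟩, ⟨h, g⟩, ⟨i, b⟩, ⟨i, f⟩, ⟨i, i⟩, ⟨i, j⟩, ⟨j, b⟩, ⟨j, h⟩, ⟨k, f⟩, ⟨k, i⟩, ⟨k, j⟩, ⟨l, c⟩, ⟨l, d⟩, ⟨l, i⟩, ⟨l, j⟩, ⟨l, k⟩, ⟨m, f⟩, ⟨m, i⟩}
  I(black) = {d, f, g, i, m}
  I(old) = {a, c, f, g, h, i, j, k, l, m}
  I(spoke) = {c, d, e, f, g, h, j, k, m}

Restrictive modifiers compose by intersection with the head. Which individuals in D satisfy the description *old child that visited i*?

{a, g, i, k}

⟦that visited i⟧ = {x : ⟨x, i⟩ ∈ ⟦visited⟧} = {a, b, d, e, g, i, k, l, m}
⟦child⟧ = {a, b, c, d, e, f, g, h, i, j, k}
… ∩ ⟦that visited i⟧ = {a, b, c, d, e, f, g, h, i, j, k} ∩ {a, b, d, e, g, i, k, l, m} = {a, b, d, e, g, i, k}
… ∩ ⟦old⟧ = {a, b, d, e, g, i, k} ∩ {a, c, f, g, h, i, j, k, l, m} = {a, g, i, k}
So ⟦old child that visited i⟧ = {a, g, i, k}.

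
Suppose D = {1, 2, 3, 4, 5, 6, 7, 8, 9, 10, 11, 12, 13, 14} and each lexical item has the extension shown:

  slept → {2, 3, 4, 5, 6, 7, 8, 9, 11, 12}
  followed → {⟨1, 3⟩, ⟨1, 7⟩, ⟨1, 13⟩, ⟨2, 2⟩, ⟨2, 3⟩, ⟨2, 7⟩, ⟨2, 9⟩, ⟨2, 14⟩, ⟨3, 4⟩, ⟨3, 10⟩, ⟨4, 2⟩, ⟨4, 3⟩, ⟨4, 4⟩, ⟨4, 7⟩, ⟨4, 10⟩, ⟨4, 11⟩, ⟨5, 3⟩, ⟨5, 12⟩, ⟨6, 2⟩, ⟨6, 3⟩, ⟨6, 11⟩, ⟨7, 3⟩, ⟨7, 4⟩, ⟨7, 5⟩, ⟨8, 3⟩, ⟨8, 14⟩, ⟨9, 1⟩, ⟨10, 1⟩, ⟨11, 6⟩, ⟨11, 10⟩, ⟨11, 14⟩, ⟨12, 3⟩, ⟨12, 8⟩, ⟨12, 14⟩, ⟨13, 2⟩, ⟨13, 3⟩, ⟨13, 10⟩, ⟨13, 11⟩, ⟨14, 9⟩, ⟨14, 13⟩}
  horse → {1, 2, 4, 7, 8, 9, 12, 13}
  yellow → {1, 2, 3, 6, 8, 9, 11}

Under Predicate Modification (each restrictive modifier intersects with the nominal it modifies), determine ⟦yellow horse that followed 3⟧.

⟦that followed 3⟧ = {x : ⟨x, 3⟩ ∈ ⟦followed⟧} = {1, 2, 4, 5, 6, 7, 8, 12, 13}
⟦horse⟧ = {1, 2, 4, 7, 8, 9, 12, 13}
… ∩ ⟦that followed 3⟧ = {1, 2, 4, 7, 8, 9, 12, 13} ∩ {1, 2, 4, 5, 6, 7, 8, 12, 13} = {1, 2, 4, 7, 8, 12, 13}
… ∩ ⟦yellow⟧ = {1, 2, 4, 7, 8, 12, 13} ∩ {1, 2, 3, 6, 8, 9, 11} = {1, 2, 8}
So ⟦yellow horse that followed 3⟧ = {1, 2, 8}.

{1, 2, 8}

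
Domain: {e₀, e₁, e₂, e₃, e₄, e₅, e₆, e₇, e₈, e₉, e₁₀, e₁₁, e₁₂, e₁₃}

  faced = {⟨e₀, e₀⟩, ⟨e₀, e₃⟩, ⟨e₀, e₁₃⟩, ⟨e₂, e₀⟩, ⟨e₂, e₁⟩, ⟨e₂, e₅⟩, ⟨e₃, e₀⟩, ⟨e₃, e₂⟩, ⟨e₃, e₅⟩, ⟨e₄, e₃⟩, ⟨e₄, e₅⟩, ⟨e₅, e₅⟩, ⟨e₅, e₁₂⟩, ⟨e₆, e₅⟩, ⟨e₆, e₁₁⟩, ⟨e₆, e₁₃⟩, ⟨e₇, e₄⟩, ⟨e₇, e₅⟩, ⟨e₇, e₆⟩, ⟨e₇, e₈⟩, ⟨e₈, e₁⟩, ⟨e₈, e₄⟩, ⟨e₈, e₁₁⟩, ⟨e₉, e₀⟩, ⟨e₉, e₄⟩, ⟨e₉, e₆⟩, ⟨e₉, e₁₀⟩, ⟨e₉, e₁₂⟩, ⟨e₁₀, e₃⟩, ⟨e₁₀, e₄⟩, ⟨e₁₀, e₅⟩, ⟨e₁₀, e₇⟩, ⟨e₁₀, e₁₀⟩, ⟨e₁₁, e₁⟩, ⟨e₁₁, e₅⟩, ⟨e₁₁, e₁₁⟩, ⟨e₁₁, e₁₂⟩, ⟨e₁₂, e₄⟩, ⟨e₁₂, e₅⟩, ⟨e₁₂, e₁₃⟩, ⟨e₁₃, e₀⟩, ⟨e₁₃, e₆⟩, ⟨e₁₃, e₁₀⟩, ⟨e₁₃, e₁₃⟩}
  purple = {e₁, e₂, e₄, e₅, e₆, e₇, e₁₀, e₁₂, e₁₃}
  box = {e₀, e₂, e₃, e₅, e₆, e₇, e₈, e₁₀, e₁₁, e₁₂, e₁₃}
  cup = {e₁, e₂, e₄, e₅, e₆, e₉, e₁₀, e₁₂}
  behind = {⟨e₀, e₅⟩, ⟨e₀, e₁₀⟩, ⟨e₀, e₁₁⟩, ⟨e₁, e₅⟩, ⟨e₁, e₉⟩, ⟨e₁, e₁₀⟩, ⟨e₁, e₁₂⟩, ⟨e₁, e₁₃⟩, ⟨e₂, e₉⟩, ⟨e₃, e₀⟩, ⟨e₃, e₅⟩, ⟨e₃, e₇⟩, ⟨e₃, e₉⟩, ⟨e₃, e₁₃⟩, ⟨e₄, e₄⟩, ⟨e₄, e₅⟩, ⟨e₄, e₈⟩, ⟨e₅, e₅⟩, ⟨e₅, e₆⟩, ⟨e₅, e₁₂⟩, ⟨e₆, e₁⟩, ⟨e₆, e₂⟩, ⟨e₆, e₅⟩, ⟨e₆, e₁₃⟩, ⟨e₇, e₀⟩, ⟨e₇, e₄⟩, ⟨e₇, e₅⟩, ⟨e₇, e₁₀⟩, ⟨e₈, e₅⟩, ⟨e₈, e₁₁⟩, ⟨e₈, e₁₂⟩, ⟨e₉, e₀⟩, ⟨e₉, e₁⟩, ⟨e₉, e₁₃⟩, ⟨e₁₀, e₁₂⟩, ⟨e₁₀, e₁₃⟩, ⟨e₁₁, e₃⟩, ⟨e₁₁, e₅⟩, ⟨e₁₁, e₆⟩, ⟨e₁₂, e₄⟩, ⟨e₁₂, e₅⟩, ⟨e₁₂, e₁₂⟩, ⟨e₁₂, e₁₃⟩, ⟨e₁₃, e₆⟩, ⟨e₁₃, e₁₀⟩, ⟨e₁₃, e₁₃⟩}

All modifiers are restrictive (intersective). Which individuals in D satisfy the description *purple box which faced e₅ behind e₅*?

{e₅, e₆, e₇, e₁₂}

⟦which faced e₅⟧ = {x : ⟨x, e₅⟩ ∈ ⟦faced⟧} = {e₂, e₃, e₄, e₅, e₆, e₇, e₁₀, e₁₁, e₁₂}
⟦behind e₅⟧ = {x : ⟨x, e₅⟩ ∈ ⟦behind⟧} = {e₀, e₁, e₃, e₄, e₅, e₆, e₇, e₈, e₁₁, e₁₂}
⟦box⟧ = {e₀, e₂, e₃, e₅, e₆, e₇, e₈, e₁₀, e₁₁, e₁₂, e₁₃}
… ∩ ⟦which faced e₅⟧ = {e₀, e₂, e₃, e₅, e₆, e₇, e₈, e₁₀, e₁₁, e₁₂, e₁₃} ∩ {e₂, e₃, e₄, e₅, e₆, e₇, e₁₀, e₁₁, e₁₂} = {e₂, e₃, e₅, e₆, e₇, e₁₀, e₁₁, e₁₂}
… ∩ ⟦behind e₅⟧ = {e₂, e₃, e₅, e₆, e₇, e₁₀, e₁₁, e₁₂} ∩ {e₀, e₁, e₃, e₄, e₅, e₆, e₇, e₈, e₁₁, e₁₂} = {e₃, e₅, e₆, e₇, e₁₁, e₁₂}
… ∩ ⟦purple⟧ = {e₃, e₅, e₆, e₇, e₁₁, e₁₂} ∩ {e₁, e₂, e₄, e₅, e₆, e₇, e₁₀, e₁₂, e₁₃} = {e₅, e₆, e₇, e₁₂}
So ⟦purple box which faced e₅ behind e₅⟧ = {e₅, e₆, e₇, e₁₂}.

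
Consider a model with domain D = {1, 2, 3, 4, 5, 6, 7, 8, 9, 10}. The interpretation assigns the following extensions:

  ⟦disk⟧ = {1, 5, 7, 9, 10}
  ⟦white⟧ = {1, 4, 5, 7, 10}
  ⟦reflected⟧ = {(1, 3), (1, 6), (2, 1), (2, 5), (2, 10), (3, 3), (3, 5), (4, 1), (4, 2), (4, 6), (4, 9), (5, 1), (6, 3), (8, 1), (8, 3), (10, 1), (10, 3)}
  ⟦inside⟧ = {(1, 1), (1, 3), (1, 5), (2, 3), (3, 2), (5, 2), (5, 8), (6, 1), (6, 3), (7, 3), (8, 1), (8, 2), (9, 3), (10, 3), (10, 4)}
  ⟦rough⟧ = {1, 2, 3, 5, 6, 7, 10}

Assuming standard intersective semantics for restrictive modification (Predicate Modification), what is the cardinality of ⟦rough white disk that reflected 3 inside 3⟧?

2

⟦that reflected 3⟧ = {x : ⟨x, 3⟩ ∈ ⟦reflected⟧} = {1, 3, 6, 8, 10}
⟦inside 3⟧ = {x : ⟨x, 3⟩ ∈ ⟦inside⟧} = {1, 2, 6, 7, 9, 10}
⟦disk⟧ = {1, 5, 7, 9, 10}
… ∩ ⟦that reflected 3⟧ = {1, 5, 7, 9, 10} ∩ {1, 3, 6, 8, 10} = {1, 10}
… ∩ ⟦inside 3⟧ = {1, 10} ∩ {1, 2, 6, 7, 9, 10} = {1, 10}
… ∩ ⟦rough⟧ = {1, 10} ∩ {1, 2, 3, 5, 6, 7, 10} = {1, 10}
… ∩ ⟦white⟧ = {1, 10} ∩ {1, 4, 5, 7, 10} = {1, 10}
⟦rough white disk that reflected 3 inside 3⟧ = {1, 10}, so the cardinality is 2.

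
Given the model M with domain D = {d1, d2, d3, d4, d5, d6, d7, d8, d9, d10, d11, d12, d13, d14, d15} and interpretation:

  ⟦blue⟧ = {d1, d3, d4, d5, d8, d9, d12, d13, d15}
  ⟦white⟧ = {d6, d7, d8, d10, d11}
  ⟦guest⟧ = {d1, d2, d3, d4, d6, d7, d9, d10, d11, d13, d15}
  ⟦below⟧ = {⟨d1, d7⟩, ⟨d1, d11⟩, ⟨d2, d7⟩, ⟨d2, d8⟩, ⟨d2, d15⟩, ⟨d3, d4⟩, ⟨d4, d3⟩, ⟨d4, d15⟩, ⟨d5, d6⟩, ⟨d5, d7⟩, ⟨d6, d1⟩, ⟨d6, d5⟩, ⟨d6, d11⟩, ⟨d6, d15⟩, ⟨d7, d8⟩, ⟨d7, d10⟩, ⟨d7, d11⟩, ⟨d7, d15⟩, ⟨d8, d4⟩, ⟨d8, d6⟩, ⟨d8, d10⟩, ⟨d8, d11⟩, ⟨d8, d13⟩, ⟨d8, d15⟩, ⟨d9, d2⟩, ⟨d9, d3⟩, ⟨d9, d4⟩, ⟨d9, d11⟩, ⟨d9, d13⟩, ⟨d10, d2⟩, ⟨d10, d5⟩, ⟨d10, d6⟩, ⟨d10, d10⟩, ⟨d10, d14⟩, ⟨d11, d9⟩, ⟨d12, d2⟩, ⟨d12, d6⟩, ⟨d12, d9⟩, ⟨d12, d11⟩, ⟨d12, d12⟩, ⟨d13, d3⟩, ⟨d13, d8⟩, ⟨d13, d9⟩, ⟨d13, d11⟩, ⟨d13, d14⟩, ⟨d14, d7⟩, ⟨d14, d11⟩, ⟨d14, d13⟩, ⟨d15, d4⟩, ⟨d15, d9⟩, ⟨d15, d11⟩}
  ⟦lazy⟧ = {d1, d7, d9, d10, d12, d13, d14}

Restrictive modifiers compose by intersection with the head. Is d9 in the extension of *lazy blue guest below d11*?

yes

⟦below d11⟧ = {x : ⟨x, d11⟩ ∈ ⟦below⟧} = {d1, d6, d7, d8, d9, d12, d13, d14, d15}
⟦guest⟧ = {d1, d2, d3, d4, d6, d7, d9, d10, d11, d13, d15}
… ∩ ⟦below d11⟧ = {d1, d2, d3, d4, d6, d7, d9, d10, d11, d13, d15} ∩ {d1, d6, d7, d8, d9, d12, d13, d14, d15} = {d1, d6, d7, d9, d13, d15}
… ∩ ⟦lazy⟧ = {d1, d6, d7, d9, d13, d15} ∩ {d1, d7, d9, d10, d12, d13, d14} = {d1, d7, d9, d13}
… ∩ ⟦blue⟧ = {d1, d7, d9, d13} ∩ {d1, d3, d4, d5, d8, d9, d12, d13, d15} = {d1, d9, d13}
⟦lazy blue guest below d11⟧ = {d1, d9, d13}; d9 ∈ this set.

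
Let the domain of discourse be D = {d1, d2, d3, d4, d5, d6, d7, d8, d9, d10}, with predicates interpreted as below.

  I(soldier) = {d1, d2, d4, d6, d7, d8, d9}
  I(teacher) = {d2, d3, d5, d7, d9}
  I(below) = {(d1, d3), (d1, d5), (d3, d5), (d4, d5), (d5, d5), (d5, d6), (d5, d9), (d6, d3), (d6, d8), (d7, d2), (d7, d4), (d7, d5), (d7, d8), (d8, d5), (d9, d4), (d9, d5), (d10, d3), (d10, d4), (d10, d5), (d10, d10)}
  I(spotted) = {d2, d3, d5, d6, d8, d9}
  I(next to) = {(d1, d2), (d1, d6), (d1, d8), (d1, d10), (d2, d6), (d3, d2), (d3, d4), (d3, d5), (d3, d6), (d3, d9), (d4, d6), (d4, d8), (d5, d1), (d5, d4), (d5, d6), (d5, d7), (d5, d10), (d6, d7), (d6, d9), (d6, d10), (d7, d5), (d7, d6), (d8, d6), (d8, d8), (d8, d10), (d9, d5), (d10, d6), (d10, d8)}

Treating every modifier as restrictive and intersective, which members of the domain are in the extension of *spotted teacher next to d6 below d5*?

{d3, d5}

⟦next to d6⟧ = {x : ⟨x, d6⟩ ∈ ⟦next to⟧} = {d1, d2, d3, d4, d5, d7, d8, d10}
⟦below d5⟧ = {x : ⟨x, d5⟩ ∈ ⟦below⟧} = {d1, d3, d4, d5, d7, d8, d9, d10}
⟦teacher⟧ = {d2, d3, d5, d7, d9}
… ∩ ⟦next to d6⟧ = {d2, d3, d5, d7, d9} ∩ {d1, d2, d3, d4, d5, d7, d8, d10} = {d2, d3, d5, d7}
… ∩ ⟦below d5⟧ = {d2, d3, d5, d7} ∩ {d1, d3, d4, d5, d7, d8, d9, d10} = {d3, d5, d7}
… ∩ ⟦spotted⟧ = {d3, d5, d7} ∩ {d2, d3, d5, d6, d8, d9} = {d3, d5}
So ⟦spotted teacher next to d6 below d5⟧ = {d3, d5}.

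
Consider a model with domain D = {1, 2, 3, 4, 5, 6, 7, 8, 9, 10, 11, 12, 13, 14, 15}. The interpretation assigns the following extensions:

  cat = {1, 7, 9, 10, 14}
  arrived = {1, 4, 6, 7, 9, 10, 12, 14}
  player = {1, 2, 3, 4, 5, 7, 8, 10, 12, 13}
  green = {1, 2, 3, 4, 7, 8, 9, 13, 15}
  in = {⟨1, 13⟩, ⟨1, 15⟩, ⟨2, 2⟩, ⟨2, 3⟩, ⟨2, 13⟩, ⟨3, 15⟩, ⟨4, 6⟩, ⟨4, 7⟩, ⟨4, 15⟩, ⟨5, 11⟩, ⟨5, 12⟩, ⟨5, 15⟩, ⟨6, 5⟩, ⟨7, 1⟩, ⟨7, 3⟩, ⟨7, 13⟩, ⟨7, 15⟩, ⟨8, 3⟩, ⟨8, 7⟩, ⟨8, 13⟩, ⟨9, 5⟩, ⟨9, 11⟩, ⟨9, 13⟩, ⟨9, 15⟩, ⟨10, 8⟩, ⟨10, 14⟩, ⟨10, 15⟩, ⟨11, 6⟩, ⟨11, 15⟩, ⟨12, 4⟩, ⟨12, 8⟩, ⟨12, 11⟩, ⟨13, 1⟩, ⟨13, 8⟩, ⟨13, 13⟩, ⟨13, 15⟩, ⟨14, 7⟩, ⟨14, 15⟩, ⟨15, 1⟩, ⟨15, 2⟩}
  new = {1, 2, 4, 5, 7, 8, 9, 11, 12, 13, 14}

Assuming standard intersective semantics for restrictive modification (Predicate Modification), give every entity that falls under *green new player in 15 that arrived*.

⟦in 15⟧ = {x : ⟨x, 15⟩ ∈ ⟦in⟧} = {1, 3, 4, 5, 7, 9, 10, 11, 13, 14}
⟦that arrived⟧ = ⟦arrived⟧ = {1, 4, 6, 7, 9, 10, 12, 14}
⟦player⟧ = {1, 2, 3, 4, 5, 7, 8, 10, 12, 13}
… ∩ ⟦in 15⟧ = {1, 2, 3, 4, 5, 7, 8, 10, 12, 13} ∩ {1, 3, 4, 5, 7, 9, 10, 11, 13, 14} = {1, 3, 4, 5, 7, 10, 13}
… ∩ ⟦that arrived⟧ = {1, 3, 4, 5, 7, 10, 13} ∩ {1, 4, 6, 7, 9, 10, 12, 14} = {1, 4, 7, 10}
… ∩ ⟦green⟧ = {1, 4, 7, 10} ∩ {1, 2, 3, 4, 7, 8, 9, 13, 15} = {1, 4, 7}
… ∩ ⟦new⟧ = {1, 4, 7} ∩ {1, 2, 4, 5, 7, 8, 9, 11, 12, 13, 14} = {1, 4, 7}
So ⟦green new player in 15 that arrived⟧ = {1, 4, 7}.

{1, 4, 7}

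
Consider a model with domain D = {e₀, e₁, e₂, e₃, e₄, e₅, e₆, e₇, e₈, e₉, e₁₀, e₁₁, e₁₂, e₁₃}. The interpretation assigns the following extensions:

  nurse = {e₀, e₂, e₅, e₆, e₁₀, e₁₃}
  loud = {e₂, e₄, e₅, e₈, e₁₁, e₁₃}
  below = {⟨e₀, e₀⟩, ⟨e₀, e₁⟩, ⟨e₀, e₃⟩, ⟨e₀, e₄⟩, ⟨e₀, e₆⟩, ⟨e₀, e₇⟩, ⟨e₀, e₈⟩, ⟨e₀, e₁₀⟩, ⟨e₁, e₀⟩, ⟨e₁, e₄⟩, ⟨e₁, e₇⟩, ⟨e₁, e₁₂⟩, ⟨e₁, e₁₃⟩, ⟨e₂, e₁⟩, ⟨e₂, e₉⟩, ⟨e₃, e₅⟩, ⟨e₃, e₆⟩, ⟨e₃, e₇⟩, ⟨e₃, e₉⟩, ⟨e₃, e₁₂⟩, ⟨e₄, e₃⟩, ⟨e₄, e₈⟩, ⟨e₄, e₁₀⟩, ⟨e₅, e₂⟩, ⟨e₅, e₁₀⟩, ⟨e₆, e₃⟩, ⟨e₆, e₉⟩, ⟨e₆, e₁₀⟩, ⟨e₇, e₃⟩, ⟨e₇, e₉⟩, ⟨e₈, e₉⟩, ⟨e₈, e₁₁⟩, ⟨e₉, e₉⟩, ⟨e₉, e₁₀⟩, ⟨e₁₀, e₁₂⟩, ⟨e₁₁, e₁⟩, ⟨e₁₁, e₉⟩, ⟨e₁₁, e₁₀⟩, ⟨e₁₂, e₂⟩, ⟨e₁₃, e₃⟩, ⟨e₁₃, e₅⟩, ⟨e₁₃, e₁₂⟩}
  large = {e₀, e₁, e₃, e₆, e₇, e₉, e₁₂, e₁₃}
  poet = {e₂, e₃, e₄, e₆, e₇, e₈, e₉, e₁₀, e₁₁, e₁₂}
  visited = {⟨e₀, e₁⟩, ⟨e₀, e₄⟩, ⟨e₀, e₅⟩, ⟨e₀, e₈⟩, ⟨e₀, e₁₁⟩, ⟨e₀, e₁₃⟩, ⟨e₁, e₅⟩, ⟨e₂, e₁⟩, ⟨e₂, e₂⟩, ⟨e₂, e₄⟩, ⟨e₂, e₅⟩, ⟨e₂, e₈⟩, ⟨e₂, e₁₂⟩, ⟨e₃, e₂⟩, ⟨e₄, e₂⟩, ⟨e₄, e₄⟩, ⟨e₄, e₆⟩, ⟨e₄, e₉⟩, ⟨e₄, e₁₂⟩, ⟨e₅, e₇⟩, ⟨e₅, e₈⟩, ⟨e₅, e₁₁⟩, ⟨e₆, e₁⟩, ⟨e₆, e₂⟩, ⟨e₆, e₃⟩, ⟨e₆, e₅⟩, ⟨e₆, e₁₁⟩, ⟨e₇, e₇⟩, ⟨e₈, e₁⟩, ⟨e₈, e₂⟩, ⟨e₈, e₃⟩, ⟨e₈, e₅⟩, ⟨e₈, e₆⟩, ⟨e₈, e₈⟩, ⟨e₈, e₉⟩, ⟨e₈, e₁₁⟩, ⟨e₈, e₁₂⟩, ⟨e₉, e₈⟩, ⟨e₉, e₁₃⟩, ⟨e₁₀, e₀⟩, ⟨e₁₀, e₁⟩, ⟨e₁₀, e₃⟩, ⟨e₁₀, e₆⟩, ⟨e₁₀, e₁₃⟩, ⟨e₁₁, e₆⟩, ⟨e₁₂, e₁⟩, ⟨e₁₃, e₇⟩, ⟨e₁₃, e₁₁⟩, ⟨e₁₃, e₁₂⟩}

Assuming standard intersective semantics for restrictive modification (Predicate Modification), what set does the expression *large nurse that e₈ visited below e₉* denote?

{e₆}

⟦that e₈ visited⟧ = {x : ⟨e₈, x⟩ ∈ ⟦visited⟧} = {e₁, e₂, e₃, e₅, e₆, e₈, e₉, e₁₁, e₁₂}
⟦below e₉⟧ = {x : ⟨x, e₉⟩ ∈ ⟦below⟧} = {e₂, e₃, e₆, e₇, e₈, e₉, e₁₁}
⟦nurse⟧ = {e₀, e₂, e₅, e₆, e₁₀, e₁₃}
… ∩ ⟦that e₈ visited⟧ = {e₀, e₂, e₅, e₆, e₁₀, e₁₃} ∩ {e₁, e₂, e₃, e₅, e₆, e₈, e₉, e₁₁, e₁₂} = {e₂, e₅, e₆}
… ∩ ⟦below e₉⟧ = {e₂, e₅, e₆} ∩ {e₂, e₃, e₆, e₇, e₈, e₉, e₁₁} = {e₂, e₆}
… ∩ ⟦large⟧ = {e₂, e₆} ∩ {e₀, e₁, e₃, e₆, e₇, e₉, e₁₂, e₁₃} = {e₆}
So ⟦large nurse that e₈ visited below e₉⟧ = {e₆}.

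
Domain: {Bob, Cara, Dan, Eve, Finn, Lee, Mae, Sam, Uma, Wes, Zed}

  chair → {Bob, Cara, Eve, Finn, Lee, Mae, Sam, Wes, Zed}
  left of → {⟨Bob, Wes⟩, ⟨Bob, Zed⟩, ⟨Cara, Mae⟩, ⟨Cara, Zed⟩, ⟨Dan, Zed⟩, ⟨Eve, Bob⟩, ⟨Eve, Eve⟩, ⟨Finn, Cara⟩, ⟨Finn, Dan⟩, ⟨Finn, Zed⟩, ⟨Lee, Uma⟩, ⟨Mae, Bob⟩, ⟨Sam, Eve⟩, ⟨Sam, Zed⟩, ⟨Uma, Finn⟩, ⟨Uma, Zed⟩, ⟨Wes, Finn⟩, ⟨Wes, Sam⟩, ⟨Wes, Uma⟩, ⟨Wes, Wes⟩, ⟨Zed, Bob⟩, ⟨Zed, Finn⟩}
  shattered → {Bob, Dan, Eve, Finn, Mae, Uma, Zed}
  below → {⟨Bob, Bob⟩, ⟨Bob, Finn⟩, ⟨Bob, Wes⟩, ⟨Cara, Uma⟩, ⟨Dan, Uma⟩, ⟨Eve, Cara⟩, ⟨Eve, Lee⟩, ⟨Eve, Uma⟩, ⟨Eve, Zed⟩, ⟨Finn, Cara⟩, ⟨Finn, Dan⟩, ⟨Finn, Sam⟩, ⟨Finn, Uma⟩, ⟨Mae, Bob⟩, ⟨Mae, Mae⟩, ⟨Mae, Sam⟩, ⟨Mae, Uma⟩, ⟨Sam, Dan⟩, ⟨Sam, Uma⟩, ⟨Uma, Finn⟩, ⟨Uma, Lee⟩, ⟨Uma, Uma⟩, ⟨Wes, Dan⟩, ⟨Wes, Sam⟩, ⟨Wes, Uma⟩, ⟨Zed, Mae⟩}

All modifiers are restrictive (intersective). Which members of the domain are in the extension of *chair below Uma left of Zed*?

⟦below Uma⟧ = {x : ⟨x, Uma⟩ ∈ ⟦below⟧} = {Cara, Dan, Eve, Finn, Mae, Sam, Uma, Wes}
⟦left of Zed⟧ = {x : ⟨x, Zed⟩ ∈ ⟦left of⟧} = {Bob, Cara, Dan, Finn, Sam, Uma}
⟦chair⟧ = {Bob, Cara, Eve, Finn, Lee, Mae, Sam, Wes, Zed}
… ∩ ⟦below Uma⟧ = {Bob, Cara, Eve, Finn, Lee, Mae, Sam, Wes, Zed} ∩ {Cara, Dan, Eve, Finn, Mae, Sam, Uma, Wes} = {Cara, Eve, Finn, Mae, Sam, Wes}
… ∩ ⟦left of Zed⟧ = {Cara, Eve, Finn, Mae, Sam, Wes} ∩ {Bob, Cara, Dan, Finn, Sam, Uma} = {Cara, Finn, Sam}
So ⟦chair below Uma left of Zed⟧ = {Cara, Finn, Sam}.

{Cara, Finn, Sam}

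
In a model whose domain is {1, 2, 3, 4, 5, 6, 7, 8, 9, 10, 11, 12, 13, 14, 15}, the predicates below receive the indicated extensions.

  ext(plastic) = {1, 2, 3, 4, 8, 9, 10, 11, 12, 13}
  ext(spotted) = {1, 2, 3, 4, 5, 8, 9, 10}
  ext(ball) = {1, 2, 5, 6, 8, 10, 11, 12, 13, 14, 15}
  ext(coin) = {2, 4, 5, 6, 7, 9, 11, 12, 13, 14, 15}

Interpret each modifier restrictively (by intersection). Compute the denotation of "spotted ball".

⟦ball⟧ = {1, 2, 5, 6, 8, 10, 11, 12, 13, 14, 15}
… ∩ ⟦spotted⟧ = {1, 2, 5, 6, 8, 10, 11, 12, 13, 14, 15} ∩ {1, 2, 3, 4, 5, 8, 9, 10} = {1, 2, 5, 8, 10}
So ⟦spotted ball⟧ = {1, 2, 5, 8, 10}.

{1, 2, 5, 8, 10}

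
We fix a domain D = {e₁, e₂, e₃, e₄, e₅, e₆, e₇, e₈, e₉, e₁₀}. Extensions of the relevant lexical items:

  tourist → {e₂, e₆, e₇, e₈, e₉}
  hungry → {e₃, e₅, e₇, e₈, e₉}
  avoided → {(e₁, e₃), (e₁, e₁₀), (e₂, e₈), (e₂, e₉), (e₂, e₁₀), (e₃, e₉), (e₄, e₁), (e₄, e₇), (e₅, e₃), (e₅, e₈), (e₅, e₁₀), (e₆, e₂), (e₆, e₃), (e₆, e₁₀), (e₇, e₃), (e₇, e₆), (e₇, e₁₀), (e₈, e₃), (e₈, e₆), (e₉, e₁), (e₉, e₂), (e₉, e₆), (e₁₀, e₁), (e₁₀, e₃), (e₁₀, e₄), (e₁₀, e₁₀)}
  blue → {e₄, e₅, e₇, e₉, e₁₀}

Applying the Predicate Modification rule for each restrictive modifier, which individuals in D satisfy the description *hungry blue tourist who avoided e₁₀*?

⟦who avoided e₁₀⟧ = {x : ⟨x, e₁₀⟩ ∈ ⟦avoided⟧} = {e₁, e₂, e₅, e₆, e₇, e₁₀}
⟦tourist⟧ = {e₂, e₆, e₇, e₈, e₉}
… ∩ ⟦who avoided e₁₀⟧ = {e₂, e₆, e₇, e₈, e₉} ∩ {e₁, e₂, e₅, e₆, e₇, e₁₀} = {e₂, e₆, e₇}
… ∩ ⟦hungry⟧ = {e₂, e₆, e₇} ∩ {e₃, e₅, e₇, e₈, e₉} = {e₇}
… ∩ ⟦blue⟧ = {e₇} ∩ {e₄, e₅, e₇, e₉, e₁₀} = {e₇}
So ⟦hungry blue tourist who avoided e₁₀⟧ = {e₇}.

{e₇}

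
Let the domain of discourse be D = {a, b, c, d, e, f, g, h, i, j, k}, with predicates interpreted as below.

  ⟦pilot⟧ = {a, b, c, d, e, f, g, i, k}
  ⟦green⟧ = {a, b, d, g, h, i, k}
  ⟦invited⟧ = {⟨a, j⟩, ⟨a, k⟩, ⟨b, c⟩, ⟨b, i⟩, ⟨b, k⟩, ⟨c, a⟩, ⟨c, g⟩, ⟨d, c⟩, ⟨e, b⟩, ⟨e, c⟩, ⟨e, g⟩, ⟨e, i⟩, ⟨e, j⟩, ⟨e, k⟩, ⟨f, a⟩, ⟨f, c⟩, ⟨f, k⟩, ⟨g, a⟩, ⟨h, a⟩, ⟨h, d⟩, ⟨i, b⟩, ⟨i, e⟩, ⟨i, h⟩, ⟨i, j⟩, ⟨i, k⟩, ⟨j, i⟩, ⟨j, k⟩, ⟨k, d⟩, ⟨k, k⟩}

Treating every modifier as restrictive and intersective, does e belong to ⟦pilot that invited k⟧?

⟦that invited k⟧ = {x : ⟨x, k⟩ ∈ ⟦invited⟧} = {a, b, e, f, i, j, k}
⟦pilot⟧ = {a, b, c, d, e, f, g, i, k}
… ∩ ⟦that invited k⟧ = {a, b, c, d, e, f, g, i, k} ∩ {a, b, e, f, i, j, k} = {a, b, e, f, i, k}
⟦pilot that invited k⟧ = {a, b, e, f, i, k}; e ∈ this set.

yes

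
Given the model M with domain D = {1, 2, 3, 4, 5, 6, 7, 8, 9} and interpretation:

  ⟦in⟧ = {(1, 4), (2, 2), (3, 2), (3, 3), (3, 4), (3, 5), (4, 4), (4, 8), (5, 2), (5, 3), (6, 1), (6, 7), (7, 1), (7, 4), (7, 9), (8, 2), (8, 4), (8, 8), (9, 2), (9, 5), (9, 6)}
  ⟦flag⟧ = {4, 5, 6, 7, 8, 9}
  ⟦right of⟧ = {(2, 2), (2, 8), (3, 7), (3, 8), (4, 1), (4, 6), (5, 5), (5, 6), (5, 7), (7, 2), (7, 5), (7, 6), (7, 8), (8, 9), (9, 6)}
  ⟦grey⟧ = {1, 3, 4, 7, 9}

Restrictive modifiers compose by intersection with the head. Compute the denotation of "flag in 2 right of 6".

{5, 9}

⟦in 2⟧ = {x : ⟨x, 2⟩ ∈ ⟦in⟧} = {2, 3, 5, 8, 9}
⟦right of 6⟧ = {x : ⟨x, 6⟩ ∈ ⟦right of⟧} = {4, 5, 7, 9}
⟦flag⟧ = {4, 5, 6, 7, 8, 9}
… ∩ ⟦in 2⟧ = {4, 5, 6, 7, 8, 9} ∩ {2, 3, 5, 8, 9} = {5, 8, 9}
… ∩ ⟦right of 6⟧ = {5, 8, 9} ∩ {4, 5, 7, 9} = {5, 9}
So ⟦flag in 2 right of 6⟧ = {5, 9}.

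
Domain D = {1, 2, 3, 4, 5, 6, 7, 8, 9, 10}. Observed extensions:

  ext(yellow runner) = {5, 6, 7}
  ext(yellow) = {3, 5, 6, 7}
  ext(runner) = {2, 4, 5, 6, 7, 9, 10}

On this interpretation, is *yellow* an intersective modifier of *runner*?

yes

⟦yellow⟧ ∩ ⟦runner⟧ = {3, 5, 6, 7} ∩ {2, 4, 5, 6, 7, 9, 10} = {5, 6, 7}
Observed ⟦yellow runner⟧ = {5, 6, 7}.
These coincide, so the modifier is intersective here.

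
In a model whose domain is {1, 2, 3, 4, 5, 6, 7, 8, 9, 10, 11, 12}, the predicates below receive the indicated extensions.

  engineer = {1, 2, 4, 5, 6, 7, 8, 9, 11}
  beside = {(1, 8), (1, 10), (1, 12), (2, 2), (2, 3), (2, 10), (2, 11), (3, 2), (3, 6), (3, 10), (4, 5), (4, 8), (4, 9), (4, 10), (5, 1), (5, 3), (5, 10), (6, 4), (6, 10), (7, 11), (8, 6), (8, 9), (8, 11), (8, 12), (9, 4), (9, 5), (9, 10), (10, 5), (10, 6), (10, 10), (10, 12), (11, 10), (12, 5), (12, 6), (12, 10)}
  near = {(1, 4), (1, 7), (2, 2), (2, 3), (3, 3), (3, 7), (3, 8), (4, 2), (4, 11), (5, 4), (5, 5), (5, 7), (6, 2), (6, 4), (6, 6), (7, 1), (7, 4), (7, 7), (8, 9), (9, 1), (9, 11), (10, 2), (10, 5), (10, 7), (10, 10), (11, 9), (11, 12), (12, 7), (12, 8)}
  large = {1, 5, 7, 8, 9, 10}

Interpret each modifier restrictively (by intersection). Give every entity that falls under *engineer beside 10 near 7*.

{1, 5}

⟦beside 10⟧ = {x : ⟨x, 10⟩ ∈ ⟦beside⟧} = {1, 2, 3, 4, 5, 6, 9, 10, 11, 12}
⟦near 7⟧ = {x : ⟨x, 7⟩ ∈ ⟦near⟧} = {1, 3, 5, 7, 10, 12}
⟦engineer⟧ = {1, 2, 4, 5, 6, 7, 8, 9, 11}
… ∩ ⟦beside 10⟧ = {1, 2, 4, 5, 6, 7, 8, 9, 11} ∩ {1, 2, 3, 4, 5, 6, 9, 10, 11, 12} = {1, 2, 4, 5, 6, 9, 11}
… ∩ ⟦near 7⟧ = {1, 2, 4, 5, 6, 9, 11} ∩ {1, 3, 5, 7, 10, 12} = {1, 5}
So ⟦engineer beside 10 near 7⟧ = {1, 5}.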